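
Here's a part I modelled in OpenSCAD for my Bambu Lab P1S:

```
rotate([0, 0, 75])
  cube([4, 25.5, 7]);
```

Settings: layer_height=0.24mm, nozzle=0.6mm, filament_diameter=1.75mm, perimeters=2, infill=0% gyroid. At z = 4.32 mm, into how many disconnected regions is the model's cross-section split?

At z = 4.32 mm: the 4×25.5 cube contributes its full rectangle; (whole slice rotated 75° about Z — lengths, areas and connectivity unchanged). The result has 1 disconnected region.

1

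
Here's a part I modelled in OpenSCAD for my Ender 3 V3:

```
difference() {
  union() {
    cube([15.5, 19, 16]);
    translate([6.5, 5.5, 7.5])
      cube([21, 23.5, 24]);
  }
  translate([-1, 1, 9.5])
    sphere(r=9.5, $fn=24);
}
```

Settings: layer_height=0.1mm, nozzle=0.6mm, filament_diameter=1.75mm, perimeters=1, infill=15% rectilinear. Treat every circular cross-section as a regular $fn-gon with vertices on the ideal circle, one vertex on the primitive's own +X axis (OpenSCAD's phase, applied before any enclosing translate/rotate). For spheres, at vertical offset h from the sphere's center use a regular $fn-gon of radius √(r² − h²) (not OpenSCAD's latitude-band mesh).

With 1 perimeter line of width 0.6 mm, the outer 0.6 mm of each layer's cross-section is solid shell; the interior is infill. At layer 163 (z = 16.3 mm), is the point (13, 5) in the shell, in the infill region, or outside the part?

At z = 16.3 mm: the cube is absent (z outside [0, 16]); the 21×23.5 cube at (6.5, 5.5) contributes its full rectangle; Merging all regions: only the 21×23.5 cube at (6.5, 5.5) is present, so the union is just that shape — 1 connected region; the r=9.5 sphere at (-1, 1) contributes a regular 24-gon of circumradius √(9.5²−6.8²) = 6.634; Subtracting the remaining from the first: starting from that combined region, the r=9.5 sphere at (-1, 1) misses the remaining region (no effect) — 1 connected region. Overall, the cross-section is a single solid region. The nearest boundary edge runs (27.50, 5.50)→(6.50, 5.50); distance from the point to it = 0.50 mm. The point is not inside any of the regions above, so it lies outside the cross-section (0.50 mm from the nearest boundary).

outside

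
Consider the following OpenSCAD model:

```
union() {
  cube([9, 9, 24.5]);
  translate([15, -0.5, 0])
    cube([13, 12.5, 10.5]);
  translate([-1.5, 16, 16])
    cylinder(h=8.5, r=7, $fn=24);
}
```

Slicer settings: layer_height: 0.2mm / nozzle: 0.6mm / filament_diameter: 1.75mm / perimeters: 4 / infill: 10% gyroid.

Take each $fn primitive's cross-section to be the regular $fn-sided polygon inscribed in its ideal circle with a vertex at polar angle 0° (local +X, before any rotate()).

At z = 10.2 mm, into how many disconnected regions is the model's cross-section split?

2

At z = 10.2 mm: the cube (footprint 9×9) is included at this height; the cube at (15, -0.5) is present — its section is the full 13×12.5 rectangle; the cylinder at (-1.5, 16) is absent (z outside [16, 24.5]); Taking the union: the 2 present regions are separate (no shared area or edge), so areas and boundary lengths simply add and each stays a separate island — 2 connected regions. The result has 2 disconnected regions.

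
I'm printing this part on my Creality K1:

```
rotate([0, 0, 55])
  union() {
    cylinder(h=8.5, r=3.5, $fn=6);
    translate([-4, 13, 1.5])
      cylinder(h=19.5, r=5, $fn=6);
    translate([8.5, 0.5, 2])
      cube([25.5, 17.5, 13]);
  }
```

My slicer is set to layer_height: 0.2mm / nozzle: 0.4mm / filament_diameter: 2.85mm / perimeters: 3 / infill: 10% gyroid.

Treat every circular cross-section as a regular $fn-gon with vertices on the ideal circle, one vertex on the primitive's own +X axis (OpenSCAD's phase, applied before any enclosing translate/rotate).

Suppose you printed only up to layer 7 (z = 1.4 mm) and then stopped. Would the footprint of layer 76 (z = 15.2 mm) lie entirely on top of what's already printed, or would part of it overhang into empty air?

part overhangs

Compare the two slices. At z = 1.4: the cylinder: section is a regular 6-gon, circumradius r=3.5 (area = (6/2)·3.500²·sin(360°/6) = 31.83 mm²); the cylinder at (-4, 13) is absent (z outside [1.5, 21]); the cube at (8.5, 0.5) is absent (z outside [2, 15]); Merging all regions: only the r=3.5 cylinder is present, so the union is just that shape — area = 31.83 mm²; (rotated 55° about Z; rotation is an isometry so areas/perimeters/island counts are preserved). At z = 15.2: the cylinder does not reach this height (z outside [0, 8.5]); the cylinder at (-4, 13): section is a regular 6-gon, circumradius r=5 (area = (6/2)·5.000²·sin(360°/6) = 64.95 mm²); the cube at (8.5, 0.5) is absent (z outside [2, 15]); Taking the union: only the r=5 cylinder at (-4, 13) is present, so the union is just that shape — area = 64.95 mm²; (whole slice rotated 55° about Z — lengths, areas and connectivity unchanged). Checking containment: at z = 15.2 the cross-section extends beyond the z = 1.4 cross-section by about 64.95 mm².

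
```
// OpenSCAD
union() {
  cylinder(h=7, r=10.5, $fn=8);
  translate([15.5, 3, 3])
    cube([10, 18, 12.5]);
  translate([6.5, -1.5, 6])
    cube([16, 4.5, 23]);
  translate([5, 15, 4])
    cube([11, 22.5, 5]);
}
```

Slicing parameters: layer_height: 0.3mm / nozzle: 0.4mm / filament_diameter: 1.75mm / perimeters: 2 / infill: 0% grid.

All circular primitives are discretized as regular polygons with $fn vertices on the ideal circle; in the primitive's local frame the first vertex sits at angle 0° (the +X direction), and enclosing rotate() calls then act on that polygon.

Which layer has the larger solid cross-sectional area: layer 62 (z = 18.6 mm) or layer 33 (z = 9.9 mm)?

layer 33 (z = 9.9 mm)

Layer 62 (z = 18.6): the cylinder does not reach this height (z outside [0, 7]); the cube at (15.5, 3) does not reach this height (z outside [3, 15.5]); the 16×4.5 cube at (6.5, -1.5) contributes its full rectangle (area 72.00 mm²); the cube at (5, 15) is not intersected at this z (z outside [4, 9]); Taking the union: only the 16×4.5 cube at (6.5, -1.5) is present, so the union is just that shape — area = 72.00 mm². So its area = 72.00 mm². Layer 33 (z = 9.9): the cylinder does not reach this height (z outside [0, 7]); the cube at (15.5, 3) (footprint 10×18) is included at this height (area 180.00 mm²); the cube at (6.5, -1.5) is present — its section is the full 16×4.5 rectangle (area 72.00 mm²); the cube at (5, 15) is not intersected at this z (z outside [4, 9]); Combining (union): the 2 present regions share edge segments without overlapping in area, so areas simply add but the touching pieces fuse into one outline (the shared edge portions become interior and drop out of the boundary) — area = 252.00 mm². So its area = 252.00 mm². Layer 33 is larger (252.00 vs 72.00 mm²).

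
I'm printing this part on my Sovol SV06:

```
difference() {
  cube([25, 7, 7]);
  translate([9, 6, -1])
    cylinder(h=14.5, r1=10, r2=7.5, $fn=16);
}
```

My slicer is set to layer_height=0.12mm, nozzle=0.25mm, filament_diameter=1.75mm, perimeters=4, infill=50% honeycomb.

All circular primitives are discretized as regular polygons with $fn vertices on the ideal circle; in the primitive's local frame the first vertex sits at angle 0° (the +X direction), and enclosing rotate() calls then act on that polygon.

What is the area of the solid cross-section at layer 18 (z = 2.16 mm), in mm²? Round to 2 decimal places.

At z = 2.16 mm: the cube is present — its section is the full 25×7 rectangle (area 175.00 mm²); the cone at (9, 6) (r1=10→r2=7.5) has section circumradius 9.455 here — a regular 16-gon (area = (16/2)·9.455²·sin(360°/16) = 273.70 mm²); Subtracting the remaining from the first: starting from the 25×7 cube (175.00 mm²), the cone at (9, 6) partially overlaps it — only the 121.47 mm² overlap (of its 273.70 mm²) is removed, clipping the outline — area = 53.53 mm². Overall, the cross-section has 2 separate islands. Net area = 53.53 mm².

53.53 mm²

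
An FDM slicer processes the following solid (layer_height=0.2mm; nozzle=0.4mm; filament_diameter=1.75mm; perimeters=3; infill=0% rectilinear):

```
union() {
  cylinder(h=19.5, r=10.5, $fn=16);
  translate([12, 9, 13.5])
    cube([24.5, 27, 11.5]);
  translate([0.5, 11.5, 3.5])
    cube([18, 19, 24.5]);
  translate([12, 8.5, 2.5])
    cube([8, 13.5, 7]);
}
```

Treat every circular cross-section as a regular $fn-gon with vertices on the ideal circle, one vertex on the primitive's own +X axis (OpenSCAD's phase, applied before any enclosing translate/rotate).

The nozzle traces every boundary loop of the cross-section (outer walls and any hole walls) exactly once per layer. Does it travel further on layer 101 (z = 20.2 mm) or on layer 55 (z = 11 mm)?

Layer 101 (z = 20.2): the cylinder does not reach this height (z outside [0, 19.5]); the cube at (12, 9) is present — its section is the full 24.5×27 rectangle (perimeter 103.00 mm); the 18×19 cube at (0.5, 11.5) contributes its full rectangle (perimeter 74.00 mm); the cube at (12, 8.5) does not reach this height (z outside [2.5, 9.5]); Merging all regions: the regions partially overlap (shared area 123.50 mm²), so the edge portions inside another operand are dropped and the merged outline is re-measured after clipping — boundary = 126.00 mm. So its perimeter = 126.00 mm. Layer 55 (z = 11): the r=10.5 cylinder contributes a regular 16-gon of circumradius 10.5 (perimeter = 2·16·10.500·sin(180°/16) = 65.55 mm); the cube at (12, 9) is absent (z outside [13.5, 25]); the cube at (0.5, 11.5) is present — its section is the full 18×19 rectangle (perimeter 74.00 mm); the cube at (12, 8.5) is absent (z outside [2.5, 9.5]); Combining (union): the 2 present regions are separate (no shared area or edge), so areas and boundary lengths simply add and each stays a separate island — boundary = 139.55 mm. So its perimeter = 139.55 mm. Layer 55 is larger (139.55 vs 126.00 mm).

layer 55 (z = 11 mm)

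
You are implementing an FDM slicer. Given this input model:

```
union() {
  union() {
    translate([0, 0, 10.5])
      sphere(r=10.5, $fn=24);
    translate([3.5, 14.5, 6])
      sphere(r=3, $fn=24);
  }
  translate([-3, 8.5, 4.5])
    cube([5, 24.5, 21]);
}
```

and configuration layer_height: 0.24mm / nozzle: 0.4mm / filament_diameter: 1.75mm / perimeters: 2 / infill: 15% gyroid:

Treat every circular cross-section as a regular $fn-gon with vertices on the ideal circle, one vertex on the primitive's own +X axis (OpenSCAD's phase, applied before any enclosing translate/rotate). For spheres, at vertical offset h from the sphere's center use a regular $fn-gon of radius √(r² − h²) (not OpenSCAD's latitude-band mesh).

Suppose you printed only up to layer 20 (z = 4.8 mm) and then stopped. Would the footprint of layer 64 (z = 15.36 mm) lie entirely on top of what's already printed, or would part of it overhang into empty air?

Compare the two slices. At z = 4.8: the sphere: section is a regular 24-gon, circumradius = √(r²−h²) = √(10.5²−5.7²) = 8.818 (area = (24/2)·8.818²·sin(360°/24) = 241.51 mm²); the r=3 sphere at (3.5, 14.5) contributes a regular 24-gon of circumradius √(3²−1.2²) = 2.750 (area = (24/2)·2.750²·sin(360°/24) = 23.48 mm²); Combining (union): the 2 present regions are separate (no shared area or edge), so areas and boundary lengths simply add and each stays a separate island — area = 264.99 mm²; the 5×24.5 cube at (-3, 8.5) contributes its full rectangle (area 122.50 mm²); Taking the union: the regions partially overlap — summed areas 387.49 mm² minus the doubly-counted overlap 4.73 mm² gives 382.76 mm² — area = 382.76 mm². At z = 15.36: the r=10.5 sphere slices to a regular 24-gon of circumradius 9.308 (√(r²−h²) with h=4.86 from center) (area = (24/2)·9.308²·sin(360°/24) = 269.06 mm²); the sphere at (3.5, 14.5) is absent (|z−center|=9.360 > r=3); Taking the union: only the r=10.5 sphere is present, so the union is just that shape — area = 269.06 mm²; the cube at (-3, 8.5) (footprint 5×24.5) is included at this height (area 122.50 mm²); Taking the union: the regions partially overlap — summed areas 391.56 mm² minus the doubly-counted overlap 3.13 mm² gives 388.43 mm² — area = 388.43 mm². Checking containment: at z = 15.36 the cross-section extends beyond the z = 4.8 cross-section by about 25.17 mm².

part overhangs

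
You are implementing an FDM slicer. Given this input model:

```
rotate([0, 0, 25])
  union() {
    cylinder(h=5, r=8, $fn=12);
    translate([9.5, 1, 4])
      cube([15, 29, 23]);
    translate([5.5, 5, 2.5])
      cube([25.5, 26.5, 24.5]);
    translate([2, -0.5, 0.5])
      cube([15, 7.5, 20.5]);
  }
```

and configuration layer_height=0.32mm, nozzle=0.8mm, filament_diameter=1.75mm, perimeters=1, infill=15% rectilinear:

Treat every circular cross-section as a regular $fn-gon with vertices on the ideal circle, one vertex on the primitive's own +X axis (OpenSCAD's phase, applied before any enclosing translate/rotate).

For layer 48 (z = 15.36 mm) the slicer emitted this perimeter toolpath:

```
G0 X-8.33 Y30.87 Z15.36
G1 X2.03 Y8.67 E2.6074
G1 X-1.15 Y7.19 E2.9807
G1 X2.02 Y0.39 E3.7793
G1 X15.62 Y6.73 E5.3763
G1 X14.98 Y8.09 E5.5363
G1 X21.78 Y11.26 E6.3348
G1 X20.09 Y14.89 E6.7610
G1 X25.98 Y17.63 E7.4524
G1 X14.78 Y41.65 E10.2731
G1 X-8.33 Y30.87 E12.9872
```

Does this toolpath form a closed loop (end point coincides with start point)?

yes

Start point (G0): (-8.33, 30.87). End point (last G1): the path returns to the start — closed.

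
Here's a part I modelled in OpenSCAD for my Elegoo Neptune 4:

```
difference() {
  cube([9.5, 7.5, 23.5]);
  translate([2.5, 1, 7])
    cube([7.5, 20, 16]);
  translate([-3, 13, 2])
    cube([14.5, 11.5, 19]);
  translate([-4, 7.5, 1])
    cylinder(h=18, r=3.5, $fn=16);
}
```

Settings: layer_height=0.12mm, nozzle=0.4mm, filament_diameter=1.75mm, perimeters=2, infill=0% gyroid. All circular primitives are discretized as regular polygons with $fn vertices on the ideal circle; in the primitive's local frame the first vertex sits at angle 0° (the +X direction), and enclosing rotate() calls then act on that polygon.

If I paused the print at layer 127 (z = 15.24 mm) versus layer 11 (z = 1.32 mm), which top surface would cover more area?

Layer 127 (z = 15.24): the cube is present — its section is the full 9.5×7.5 rectangle (area 71.25 mm²); the 7.5×20 cube at (2.5, 1) contributes its full rectangle (area 150.00 mm²); the cube at (-3, 13) is present — its section is the full 14.5×11.5 rectangle (area 166.75 mm²); the r=3.5 cylinder at (-4, 7.5) contributes a regular 16-gon of circumradius 3.5 (area = (16/2)·3.500²·sin(360°/16) = 37.50 mm²); Subtracting the remaining from the first: starting from the 9.5×7.5 cube (71.25 mm²), the 7.5×20 cube at (2.5, 1) partially overlaps it — only the 45.50 mm² overlap (of its 150.00 mm²) is removed, clipping the outline; the 14.5×11.5 cube at (-3, 13) misses the remaining region (no effect); the r=3.5 cylinder at (-4, 7.5) misses the remaining region (no effect) — area = 25.75 mm². So its area = 25.75 mm². Layer 11 (z = 1.32): the cube (footprint 9.5×7.5) is included at this height (area 71.25 mm²); the cube at (2.5, 1) does not reach this height (z outside [7, 23]); the cube at (-3, 13) is absent (z outside [2, 21]); the r=3.5 cylinder at (-4, 7.5) contributes a regular 16-gon of circumradius 3.5 (area = (16/2)·3.500²·sin(360°/16) = 37.50 mm²); After the difference (first − rest): starting from the 9.5×7.5 cube (71.25 mm²), the r=3.5 cylinder at (-4, 7.5) misses the remaining region (no effect) — area = 71.25 mm². So its area = 71.25 mm². Layer 11 is larger (71.25 vs 25.75 mm²).

layer 11 (z = 1.32 mm)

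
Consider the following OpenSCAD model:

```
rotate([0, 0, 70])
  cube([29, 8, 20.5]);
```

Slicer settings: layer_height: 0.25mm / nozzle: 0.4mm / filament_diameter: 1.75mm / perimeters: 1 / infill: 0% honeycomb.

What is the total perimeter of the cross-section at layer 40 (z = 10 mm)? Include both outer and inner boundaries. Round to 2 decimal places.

74.00 mm

At z = 10 mm: the cube (footprint 29×8) is included at this height (perimeter 74.00 mm); (rotated 70° about Z; rotation is an isometry so areas/perimeters/island counts are preserved). Overall, the cross-section is a single solid region. Total boundary length (outer) = 74.00 mm.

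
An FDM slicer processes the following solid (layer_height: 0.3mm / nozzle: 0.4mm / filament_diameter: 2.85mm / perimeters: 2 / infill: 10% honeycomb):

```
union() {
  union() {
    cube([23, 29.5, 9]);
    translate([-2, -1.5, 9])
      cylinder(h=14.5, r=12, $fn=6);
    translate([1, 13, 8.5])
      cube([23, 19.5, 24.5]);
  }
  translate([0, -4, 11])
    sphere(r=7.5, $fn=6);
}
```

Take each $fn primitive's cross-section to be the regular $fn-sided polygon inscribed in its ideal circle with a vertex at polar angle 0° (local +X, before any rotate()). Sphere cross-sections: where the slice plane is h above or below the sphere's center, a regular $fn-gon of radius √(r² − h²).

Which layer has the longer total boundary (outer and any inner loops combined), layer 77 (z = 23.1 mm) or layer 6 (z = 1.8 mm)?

layer 77 (z = 23.1 mm)

Layer 77 (z = 23.1): the cube is absent (z outside [0, 9]); the cylinder at (-2, -1.5): section is a regular 6-gon, circumradius r=12 (perimeter = 2·6·12.000·sin(180°/6) = 72.00 mm); the cube at (1, 13) is present — its section is the full 23×19.5 rectangle (perimeter 85.00 mm); Taking the union: the 2 present regions are separate (no shared area or edge), so areas and boundary lengths simply add and each stays a separate island — boundary = 157.00 mm; the sphere at (0, -4) is absent (|z−center|=12.100 > r=7.5); Combining (union): only that combined region is present, so the union is just that shape — boundary = 157.00 mm. So its perimeter = 157.00 mm. Layer 6 (z = 1.8): the cube (footprint 23×29.5) is included at this height (perimeter 105.00 mm); the cylinder at (-2, -1.5) is absent (z outside [9, 23.5]); the cube at (1, 13) is not intersected at this z (z outside [8.5, 33]); Combining (union): only the 23×29.5 cube is present, so the union is just that shape — boundary = 105.00 mm; the sphere at (0, -4) is absent (|z−center|=9.200 > r=7.5); Combining (union): only the result so far is present, so the union is just that shape — boundary = 105.00 mm. So its perimeter = 105.00 mm. Layer 77 is larger (157.00 vs 105.00 mm).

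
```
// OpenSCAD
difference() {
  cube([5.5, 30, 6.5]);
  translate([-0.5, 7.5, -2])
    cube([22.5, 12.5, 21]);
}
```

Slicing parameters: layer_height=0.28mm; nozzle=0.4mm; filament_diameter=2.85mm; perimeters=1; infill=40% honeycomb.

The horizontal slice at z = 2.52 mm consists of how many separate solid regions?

At z = 2.52 mm: the 5.5×30 cube contributes its full rectangle; the 22.5×12.5 cube at (-0.5, 7.5) contributes its full rectangle; After the difference (first − rest): starting from the 5.5×30 cube, the 22.5×12.5 cube at (-0.5, 7.5) partially overlaps it — only the 68.75 mm² overlap (of its 281.25 mm²) is removed, clipping the outline — 2 connected regions. The result has 2 disconnected regions.

2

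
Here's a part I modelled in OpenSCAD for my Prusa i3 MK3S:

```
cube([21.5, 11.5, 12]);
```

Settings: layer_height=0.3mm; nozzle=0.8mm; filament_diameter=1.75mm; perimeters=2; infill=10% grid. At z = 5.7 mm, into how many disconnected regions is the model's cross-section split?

At z = 5.7 mm: the cube (footprint 21.5×11.5) is included at this height. The result has 1 disconnected region.

1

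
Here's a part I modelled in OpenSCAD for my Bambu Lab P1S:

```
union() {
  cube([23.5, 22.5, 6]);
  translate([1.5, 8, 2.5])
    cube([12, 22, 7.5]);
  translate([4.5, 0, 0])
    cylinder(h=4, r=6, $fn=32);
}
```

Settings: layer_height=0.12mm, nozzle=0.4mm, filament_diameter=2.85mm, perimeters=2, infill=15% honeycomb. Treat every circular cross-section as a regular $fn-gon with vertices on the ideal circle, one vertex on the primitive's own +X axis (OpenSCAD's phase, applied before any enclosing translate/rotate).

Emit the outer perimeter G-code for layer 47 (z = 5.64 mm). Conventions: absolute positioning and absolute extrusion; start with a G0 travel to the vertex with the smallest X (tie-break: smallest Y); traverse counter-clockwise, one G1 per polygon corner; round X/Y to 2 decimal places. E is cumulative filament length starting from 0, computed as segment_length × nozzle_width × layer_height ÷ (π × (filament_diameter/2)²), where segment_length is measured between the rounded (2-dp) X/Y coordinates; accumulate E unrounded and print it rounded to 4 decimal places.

G0 X0.00 Y0.00 Z5.64
G1 X23.50 Y0.00 E0.1768
G1 X23.50 Y22.50 E0.3461
G1 X13.50 Y22.50 E0.4214
G1 X13.50 Y30.00 E0.4778
G1 X1.50 Y30.00 E0.5681
G1 X1.50 Y22.50 E0.6245
G1 X0.00 Y22.50 E0.6358
G1 X0.00 Y0.00 E0.8051

At z = 5.64 mm: the cube (footprint 23.5×22.5) is included at this height; the cube at (1.5, 8) (footprint 12×22) is included at this height; the cylinder at (4.5, 0) does not reach this height (z outside [0, 4]); Taking the union: the regions partially overlap (shared area 174.00 mm²), so overlapping operands fuse into one piece — 1 connected region. The outline is a single polygon with 8 vertices. Extrusion per mm of travel: 0.4 × 0.12 / (π × 1.425²) = 0.007524. Accumulating E over each segment gives final E = 0.8051.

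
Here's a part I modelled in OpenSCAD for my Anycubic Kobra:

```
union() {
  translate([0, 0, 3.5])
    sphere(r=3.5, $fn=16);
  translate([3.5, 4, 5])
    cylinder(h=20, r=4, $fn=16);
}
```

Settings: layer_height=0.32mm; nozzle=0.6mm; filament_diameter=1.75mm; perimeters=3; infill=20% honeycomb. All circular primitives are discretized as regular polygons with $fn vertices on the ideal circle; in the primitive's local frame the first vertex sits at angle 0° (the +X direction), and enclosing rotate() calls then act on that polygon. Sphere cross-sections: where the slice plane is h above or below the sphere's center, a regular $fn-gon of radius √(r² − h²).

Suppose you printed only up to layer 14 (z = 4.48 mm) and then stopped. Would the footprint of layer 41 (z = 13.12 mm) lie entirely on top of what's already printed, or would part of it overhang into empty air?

part overhangs

Compare the two slices. At z = 4.48: the r=3.5 sphere slices to a regular 16-gon of circumradius 3.360 (√(r²−h²) with h=0.98 from center) (area = (16/2)·3.360²·sin(360°/16) = 34.56 mm²); the cylinder at (3.5, 4) is not intersected at this z (z outside [5, 25]); Merging all regions: only the r=3.5 sphere is present, so the union is just that shape — area = 34.56 mm². At z = 13.12: the sphere is absent (|z−center|=9.620 > r=3.5); the r=4 cylinder at (3.5, 4) gives a regular 16-gon of circumradius 4 (constant along its height) (area = (16/2)·4.000²·sin(360°/16) = 48.98 mm²); Merging all regions: only the r=4 cylinder at (3.5, 4) is present, so the union is just that shape — area = 48.98 mm². Checking containment: at z = 13.12 the cross-section extends beyond the z = 4.48 cross-section by about 42.39 mm².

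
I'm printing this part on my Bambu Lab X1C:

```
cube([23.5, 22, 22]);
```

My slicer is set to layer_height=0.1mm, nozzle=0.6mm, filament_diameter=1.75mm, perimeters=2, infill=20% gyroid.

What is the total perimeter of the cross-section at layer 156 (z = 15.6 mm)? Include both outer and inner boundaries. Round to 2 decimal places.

At z = 15.6 mm: the 23.5×22 cube contributes its full rectangle (perimeter 91.00 mm). Overall, the cross-section is a single solid region. Total boundary length (outer) = 91.00 mm.

91.00 mm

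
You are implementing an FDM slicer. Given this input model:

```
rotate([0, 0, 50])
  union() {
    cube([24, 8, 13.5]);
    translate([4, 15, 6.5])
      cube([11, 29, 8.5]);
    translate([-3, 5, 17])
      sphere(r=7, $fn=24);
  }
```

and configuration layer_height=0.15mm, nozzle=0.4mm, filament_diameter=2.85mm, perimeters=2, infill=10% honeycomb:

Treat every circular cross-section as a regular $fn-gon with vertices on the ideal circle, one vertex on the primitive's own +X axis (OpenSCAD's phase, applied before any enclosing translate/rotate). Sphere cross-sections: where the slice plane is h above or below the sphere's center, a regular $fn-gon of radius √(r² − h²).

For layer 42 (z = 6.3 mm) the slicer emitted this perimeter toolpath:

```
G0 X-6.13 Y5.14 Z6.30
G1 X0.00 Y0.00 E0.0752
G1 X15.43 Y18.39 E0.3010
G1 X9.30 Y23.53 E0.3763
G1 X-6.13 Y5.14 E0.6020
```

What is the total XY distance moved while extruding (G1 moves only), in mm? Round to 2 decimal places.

Sum the Euclidean lengths of each G1 segment: total = 64.01 mm.

64.01 mm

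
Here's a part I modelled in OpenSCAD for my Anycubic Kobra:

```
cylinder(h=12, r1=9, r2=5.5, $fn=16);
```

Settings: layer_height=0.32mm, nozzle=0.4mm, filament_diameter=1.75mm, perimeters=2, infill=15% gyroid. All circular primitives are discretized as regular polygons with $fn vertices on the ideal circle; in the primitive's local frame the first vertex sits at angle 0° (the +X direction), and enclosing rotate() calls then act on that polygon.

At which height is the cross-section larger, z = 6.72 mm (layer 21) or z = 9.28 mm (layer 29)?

Layer 21 (z = 6.72): the cone contributes a regular 16-gon of circumradius 7.040 (interpolated between r1=9 and r2=5.5 at t=0.560) (area = (16/2)·7.040²·sin(360°/16) = 151.73 mm²). So its area = 151.73 mm². Layer 29 (z = 9.28): the cone (r1=9→r2=5.5) has section circumradius 6.293 here — a regular 16-gon (area = (16/2)·6.293²·sin(360°/16) = 121.25 mm²). So its area = 121.25 mm². Layer 21 is larger (151.73 vs 121.25 mm²).

layer 21 (z = 6.72 mm)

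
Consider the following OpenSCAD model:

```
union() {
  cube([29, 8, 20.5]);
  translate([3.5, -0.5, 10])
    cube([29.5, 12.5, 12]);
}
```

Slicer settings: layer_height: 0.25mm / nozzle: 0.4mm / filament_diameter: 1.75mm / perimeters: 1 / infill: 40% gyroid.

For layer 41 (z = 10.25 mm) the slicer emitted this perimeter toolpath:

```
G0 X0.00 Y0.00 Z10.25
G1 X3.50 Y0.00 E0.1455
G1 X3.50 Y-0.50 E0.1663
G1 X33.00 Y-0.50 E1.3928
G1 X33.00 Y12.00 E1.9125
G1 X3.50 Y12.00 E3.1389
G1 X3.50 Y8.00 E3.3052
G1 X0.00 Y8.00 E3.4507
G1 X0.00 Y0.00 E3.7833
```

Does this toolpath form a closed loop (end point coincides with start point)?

Start point (G0): (0.00, 0.00). End point (last G1): the path returns to the start — closed.

yes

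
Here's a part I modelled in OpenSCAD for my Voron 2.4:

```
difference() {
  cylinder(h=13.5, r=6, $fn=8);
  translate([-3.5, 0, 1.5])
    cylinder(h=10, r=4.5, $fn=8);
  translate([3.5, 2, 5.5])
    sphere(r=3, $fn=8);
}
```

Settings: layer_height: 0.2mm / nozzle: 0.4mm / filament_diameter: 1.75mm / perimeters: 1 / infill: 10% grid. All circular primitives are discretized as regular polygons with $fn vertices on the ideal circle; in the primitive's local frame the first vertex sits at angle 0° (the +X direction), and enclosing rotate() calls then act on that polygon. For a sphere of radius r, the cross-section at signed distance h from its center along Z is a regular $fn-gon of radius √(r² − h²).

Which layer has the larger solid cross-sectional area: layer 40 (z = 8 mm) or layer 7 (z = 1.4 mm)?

Layer 40 (z = 8): the cylinder: section is a regular 8-gon, circumradius r=6 (area = (8/2)·6.000²·sin(360°/8) = 101.82 mm²); the r=4.5 cylinder at (-3.5, 0) contributes a regular 8-gon of circumradius 4.5 (area = (8/2)·4.500²·sin(360°/8) = 57.28 mm²); the r=3 sphere at (3.5, 2) slices to a regular 8-gon of circumradius 1.658 (√(r²−h²) with h=2.5 from center) (area = (8/2)·1.658²·sin(360°/8) = 7.78 mm²); After the difference (first − rest): starting from the r=6 cylinder (101.82 mm²), the r=4.5 cylinder at (-3.5, 0) partially overlaps it — only the 42.55 mm² overlap (of its 57.28 mm²) is removed, clipping the outline; the r=3 sphere at (3.5, 2) lies wholly inside it (removes its full 7.78 mm² and its 10.15 mm outline becomes a hole wall) — area = 51.50 mm². So its area = 51.50 mm². Layer 7 (z = 1.4): the r=6 cylinder gives a regular 8-gon of circumradius 6 (constant along its height) (area = (8/2)·6.000²·sin(360°/8) = 101.82 mm²); the cylinder at (-3.5, 0) is absent (z outside [1.5, 11.5]); the sphere at (3.5, 2) is absent (|z−center|=4.100 > r=3); Subtracting the remaining from the first: none of the subtracted shapes is present at this height, so the r=6 cylinder is unchanged — area = 101.82 mm². So its area = 101.82 mm². Layer 7 is larger (101.82 vs 51.50 mm²).

layer 7 (z = 1.4 mm)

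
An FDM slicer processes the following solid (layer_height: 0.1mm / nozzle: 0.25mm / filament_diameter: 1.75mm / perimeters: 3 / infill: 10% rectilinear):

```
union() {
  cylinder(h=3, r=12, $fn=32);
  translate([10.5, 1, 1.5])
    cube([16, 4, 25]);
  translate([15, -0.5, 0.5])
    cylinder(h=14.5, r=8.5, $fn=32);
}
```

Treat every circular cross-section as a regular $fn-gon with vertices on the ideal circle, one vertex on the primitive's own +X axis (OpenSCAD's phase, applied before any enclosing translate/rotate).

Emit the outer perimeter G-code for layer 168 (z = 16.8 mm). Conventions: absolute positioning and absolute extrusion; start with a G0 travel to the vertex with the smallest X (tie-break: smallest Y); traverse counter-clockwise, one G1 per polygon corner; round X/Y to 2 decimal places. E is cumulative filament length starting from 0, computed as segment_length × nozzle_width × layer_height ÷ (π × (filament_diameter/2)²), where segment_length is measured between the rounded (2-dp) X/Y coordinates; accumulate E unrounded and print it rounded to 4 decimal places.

At z = 16.8 mm: the cylinder does not reach this height (z outside [0, 3]); the 16×4 cube at (10.5, 1) contributes its full rectangle; the cylinder at (15, -0.5) does not reach this height (z outside [0.5, 15]); Combining (union): only the 16×4 cube at (10.5, 1) is present, so the union is just that shape — 1 connected region. The outline is a single polygon with 4 vertices. Extrusion per mm of travel: 0.25 × 0.1 / (π × 0.875²) = 0.010394. Accumulating E over each segment gives final E = 0.4158.

G0 X10.50 Y1.00 Z16.80
G1 X26.50 Y1.00 E0.1663
G1 X26.50 Y5.00 E0.2079
G1 X10.50 Y5.00 E0.3742
G1 X10.50 Y1.00 E0.4158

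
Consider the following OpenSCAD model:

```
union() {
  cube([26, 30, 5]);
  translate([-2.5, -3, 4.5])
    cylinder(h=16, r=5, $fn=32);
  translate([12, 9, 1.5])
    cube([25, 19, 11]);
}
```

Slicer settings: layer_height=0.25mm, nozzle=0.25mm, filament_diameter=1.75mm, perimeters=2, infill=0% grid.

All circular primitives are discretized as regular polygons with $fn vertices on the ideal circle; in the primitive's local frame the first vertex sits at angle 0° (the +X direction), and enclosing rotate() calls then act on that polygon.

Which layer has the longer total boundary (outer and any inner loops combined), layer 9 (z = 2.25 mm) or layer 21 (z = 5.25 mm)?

layer 9 (z = 2.25 mm)

Layer 9 (z = 2.25): the 26×30 cube contributes its full rectangle (perimeter 112.00 mm); the cylinder at (-2.5, -3) is not intersected at this z (z outside [4.5, 20.5]); the 25×19 cube at (12, 9) contributes its full rectangle (perimeter 88.00 mm); Taking the union: the regions partially overlap (shared area 266.00 mm²), so the edge portions inside another operand are dropped and the merged outline is re-measured after clipping — boundary = 134.00 mm. So its perimeter = 134.00 mm. Layer 21 (z = 5.25): the cube is not intersected at this z (z outside [0, 5]); the r=5 cylinder at (-2.5, -3) gives a regular 32-gon of circumradius 5 (constant along its height) (perimeter = 2·32·5.000·sin(180°/32) = 31.37 mm); the cube at (12, 9) (footprint 25×19) is included at this height (perimeter 88.00 mm); Combining (union): the 2 present regions are separate (no shared area or edge), so areas and boundary lengths simply add and each stays a separate island — boundary = 119.37 mm. So its perimeter = 119.37 mm. Layer 9 is larger (134.00 vs 119.37 mm).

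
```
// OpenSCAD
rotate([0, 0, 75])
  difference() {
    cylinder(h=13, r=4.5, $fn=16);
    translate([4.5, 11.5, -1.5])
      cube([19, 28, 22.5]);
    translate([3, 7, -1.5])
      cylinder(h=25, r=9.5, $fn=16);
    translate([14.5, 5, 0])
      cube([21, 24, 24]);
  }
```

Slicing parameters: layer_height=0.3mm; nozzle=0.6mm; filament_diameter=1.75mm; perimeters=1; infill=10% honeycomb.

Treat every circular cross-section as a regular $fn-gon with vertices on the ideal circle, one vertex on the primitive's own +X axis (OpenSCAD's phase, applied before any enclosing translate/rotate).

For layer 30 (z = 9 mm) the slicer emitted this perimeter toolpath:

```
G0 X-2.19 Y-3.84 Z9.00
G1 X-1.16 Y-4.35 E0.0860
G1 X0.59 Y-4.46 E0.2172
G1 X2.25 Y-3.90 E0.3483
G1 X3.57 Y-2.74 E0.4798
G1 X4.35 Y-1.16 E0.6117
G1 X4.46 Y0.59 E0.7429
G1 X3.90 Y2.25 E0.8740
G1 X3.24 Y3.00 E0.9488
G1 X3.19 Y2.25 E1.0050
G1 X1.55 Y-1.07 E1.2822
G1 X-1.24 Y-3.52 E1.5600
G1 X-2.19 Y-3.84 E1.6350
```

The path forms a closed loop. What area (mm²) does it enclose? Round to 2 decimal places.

18.53 mm²

Apply the shoelace formula to the sequence of (X, Y) vertices; enclosed area = 18.53 mm².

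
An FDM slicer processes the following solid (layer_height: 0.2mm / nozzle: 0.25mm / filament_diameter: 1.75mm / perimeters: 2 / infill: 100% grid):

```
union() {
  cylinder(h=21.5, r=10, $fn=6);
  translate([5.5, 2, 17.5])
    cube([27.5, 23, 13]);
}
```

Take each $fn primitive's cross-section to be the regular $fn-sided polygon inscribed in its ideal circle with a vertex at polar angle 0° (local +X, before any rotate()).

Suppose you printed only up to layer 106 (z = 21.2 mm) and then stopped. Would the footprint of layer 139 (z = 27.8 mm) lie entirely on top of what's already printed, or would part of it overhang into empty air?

entirely on top

Compare the two slices. At z = 21.2: the r=10 cylinder gives a regular 6-gon of circumradius 10 (constant along its height) (area = (6/2)·10.000²·sin(360°/6) = 259.81 mm²); the 27.5×23 cube at (5.5, 2) contributes its full rectangle (area 632.50 mm²); Merging all regions: the regions partially overlap — summed areas 892.31 mm² minus the doubly-counted overlap 9.69 mm² gives 882.62 mm² — area = 882.62 mm². At z = 27.8: the cylinder is not intersected at this z (z outside [0, 21.5]); the cube at (5.5, 2) (footprint 27.5×23) is included at this height (area 632.50 mm²); Taking the union: only the 27.5×23 cube at (5.5, 2) is present, so the union is just that shape — area = 632.50 mm². Checking containment: the cross-section at z = 27.8 is a subset of the cross-section at z = 21.2.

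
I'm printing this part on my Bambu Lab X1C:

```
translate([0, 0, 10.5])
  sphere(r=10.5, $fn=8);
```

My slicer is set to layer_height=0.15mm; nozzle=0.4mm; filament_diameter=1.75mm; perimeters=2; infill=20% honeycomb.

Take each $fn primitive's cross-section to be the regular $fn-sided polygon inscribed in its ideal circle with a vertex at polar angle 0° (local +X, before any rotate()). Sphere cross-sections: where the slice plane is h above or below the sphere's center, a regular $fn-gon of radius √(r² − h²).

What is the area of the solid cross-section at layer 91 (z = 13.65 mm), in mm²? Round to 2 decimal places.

283.77 mm²

At z = 13.65 mm: the r=10.5 sphere slices to a regular 8-gon of circumradius 10.016 (√(r²−h²) with h=3.15 from center) (area = (8/2)·10.016²·sin(360°/8) = 283.77 mm²). Overall, the cross-section is a single solid region. Net area = 283.77 mm².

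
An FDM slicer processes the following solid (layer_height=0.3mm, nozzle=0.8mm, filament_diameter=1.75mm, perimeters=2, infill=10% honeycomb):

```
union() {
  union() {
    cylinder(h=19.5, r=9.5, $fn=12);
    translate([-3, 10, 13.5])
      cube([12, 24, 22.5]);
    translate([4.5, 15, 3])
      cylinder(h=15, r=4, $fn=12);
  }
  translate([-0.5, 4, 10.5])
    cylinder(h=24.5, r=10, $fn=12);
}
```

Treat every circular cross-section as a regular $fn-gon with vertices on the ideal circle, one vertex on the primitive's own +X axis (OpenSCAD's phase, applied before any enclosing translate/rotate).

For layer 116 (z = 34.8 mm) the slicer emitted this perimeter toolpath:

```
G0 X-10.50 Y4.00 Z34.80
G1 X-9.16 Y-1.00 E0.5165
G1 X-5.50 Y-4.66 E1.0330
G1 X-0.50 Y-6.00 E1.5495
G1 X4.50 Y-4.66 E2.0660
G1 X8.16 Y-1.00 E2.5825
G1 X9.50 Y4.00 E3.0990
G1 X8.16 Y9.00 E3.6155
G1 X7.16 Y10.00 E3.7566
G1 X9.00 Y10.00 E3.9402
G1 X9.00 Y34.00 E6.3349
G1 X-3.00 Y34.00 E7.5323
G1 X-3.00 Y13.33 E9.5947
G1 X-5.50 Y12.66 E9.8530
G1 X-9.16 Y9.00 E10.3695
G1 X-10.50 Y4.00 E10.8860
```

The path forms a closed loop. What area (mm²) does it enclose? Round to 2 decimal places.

558.64 mm²

Apply the shoelace formula to the sequence of (X, Y) vertices; enclosed area = 558.64 mm².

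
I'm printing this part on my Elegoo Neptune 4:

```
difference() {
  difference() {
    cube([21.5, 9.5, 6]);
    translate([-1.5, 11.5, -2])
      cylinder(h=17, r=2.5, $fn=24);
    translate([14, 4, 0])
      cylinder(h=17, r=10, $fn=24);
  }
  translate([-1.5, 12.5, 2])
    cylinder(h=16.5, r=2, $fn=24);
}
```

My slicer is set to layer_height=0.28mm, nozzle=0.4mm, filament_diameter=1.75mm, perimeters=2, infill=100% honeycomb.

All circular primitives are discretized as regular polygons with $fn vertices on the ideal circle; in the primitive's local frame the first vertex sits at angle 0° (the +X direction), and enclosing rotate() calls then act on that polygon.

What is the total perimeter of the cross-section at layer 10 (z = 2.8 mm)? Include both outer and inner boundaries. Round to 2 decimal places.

At z = 2.8 mm: the cube (footprint 21.5×9.5) is included at this height (perimeter 62.00 mm); the cylinder at (-1.5, 11.5): section is a regular 24-gon, circumradius r=2.5 (perimeter = 2·24·2.500·sin(180°/24) = 15.66 mm); the r=10 cylinder at (14, 4) gives a regular 24-gon of circumradius 10 (constant along its height) (perimeter = 2·24·10.000·sin(180°/24) = 62.65 mm); After the difference (first − rest): starting from the 21.5×9.5 cube, the r=2.5 cylinder at (-1.5, 11.5) misses the remaining region (no effect); the r=10 cylinder at (14, 4) partially overlaps it — only the 161.68 mm² overlap (of its 310.58 mm²) is removed, clipping the outline — boundary = 30.14 mm; the r=2 cylinder at (-1.5, 12.5) contributes a regular 24-gon of circumradius 2 (perimeter = 2·24·2.000·sin(180°/24) = 12.53 mm); After the difference (first − rest): starting from that combined region, the r=2 cylinder at (-1.5, 12.5) misses the remaining region (no effect) — boundary = 30.14 mm. Overall, the cross-section is a single solid region. Total boundary length (outer) = 30.14 mm.

30.14 mm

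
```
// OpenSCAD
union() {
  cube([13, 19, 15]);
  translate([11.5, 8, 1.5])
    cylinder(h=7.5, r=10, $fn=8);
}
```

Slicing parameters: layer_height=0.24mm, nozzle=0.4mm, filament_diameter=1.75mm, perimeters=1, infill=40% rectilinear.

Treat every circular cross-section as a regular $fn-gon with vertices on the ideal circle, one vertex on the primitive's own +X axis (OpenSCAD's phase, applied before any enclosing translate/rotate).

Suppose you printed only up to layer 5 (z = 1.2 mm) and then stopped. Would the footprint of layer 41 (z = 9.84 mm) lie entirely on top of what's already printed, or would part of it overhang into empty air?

Compare the two slices. At z = 1.2: the cube is present — its section is the full 13×19 rectangle (area 247.00 mm²); the cylinder at (11.5, 8) is absent (z outside [1.5, 9]); Taking the union: only the 13×19 cube is present, so the union is just that shape — area = 247.00 mm². At z = 9.84: the cube is present — its section is the full 13×19 rectangle (area 247.00 mm²); the cylinder at (11.5, 8) does not reach this height (z outside [1.5, 9]); Combining (union): only the 13×19 cube is present, so the union is just that shape — area = 247.00 mm². Checking containment: the cross-section at z = 9.84 is a subset of the cross-section at z = 1.2.

entirely on top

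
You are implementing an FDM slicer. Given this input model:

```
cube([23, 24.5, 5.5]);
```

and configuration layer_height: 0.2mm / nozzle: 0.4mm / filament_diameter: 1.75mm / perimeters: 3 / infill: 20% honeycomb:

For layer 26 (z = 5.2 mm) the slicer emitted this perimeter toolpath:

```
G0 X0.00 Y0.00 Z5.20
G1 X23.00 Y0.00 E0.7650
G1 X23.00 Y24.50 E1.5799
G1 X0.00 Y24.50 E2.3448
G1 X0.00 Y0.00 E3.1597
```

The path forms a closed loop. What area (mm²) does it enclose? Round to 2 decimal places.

Apply the shoelace formula to the sequence of (X, Y) vertices; enclosed area = 563.50 mm².

563.50 mm²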